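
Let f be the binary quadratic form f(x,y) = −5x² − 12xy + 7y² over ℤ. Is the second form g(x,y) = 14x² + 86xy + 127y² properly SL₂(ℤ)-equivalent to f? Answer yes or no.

D₁ = 284, D₂ = 284
river cycle of f (length 8): (7, 12, -5), (-5, 8, 11), (11, 14, -2), (-2, 14, 11), (11, 8, -5), (-5, 12, 7), (7, 16, -1), (-1, 16, 7)
river cycle of g (length 8): (-5, 8, 11), (11, 14, -2), (-2, 14, 11), (11, 8, -5), (-5, 12, 7), (7, 16, -1), (-1, 16, 7), (7, 12, -5)
cycles coincide ⇒ equivalent

yes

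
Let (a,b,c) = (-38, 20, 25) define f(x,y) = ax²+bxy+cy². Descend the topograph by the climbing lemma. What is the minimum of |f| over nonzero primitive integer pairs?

river: ρ → (25,30,-33)
river: ρ → (-33,36,22)
river: ρ → (22,52,-17)
river: ρ → (-17,50,25)
river: ρ → (25,50,-17)
river: ρ → (-17,52,22)
river: ρ → (22,36,-33)
river: ρ → (-33,30,25)
river: ρ → (25,20,-38)
river: ρ → (-38,56,7)
river: ρ → (7,56,-38)
river: ρ → (-38,20,25)
closes: descent 0, river 12
min |a| on river = 7

7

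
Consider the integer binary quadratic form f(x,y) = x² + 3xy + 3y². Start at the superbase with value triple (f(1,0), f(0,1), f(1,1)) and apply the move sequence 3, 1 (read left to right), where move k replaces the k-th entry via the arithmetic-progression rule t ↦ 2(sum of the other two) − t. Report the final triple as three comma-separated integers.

start (1,3,7) = (f(1,0),f(0,1),f(1,1))
replace slot 3: 2·(1+3) − 7 = 1 → (1,3,1)
replace slot 1: 2·(3+1) − 1 = 7 → (7,3,1)

7,3,1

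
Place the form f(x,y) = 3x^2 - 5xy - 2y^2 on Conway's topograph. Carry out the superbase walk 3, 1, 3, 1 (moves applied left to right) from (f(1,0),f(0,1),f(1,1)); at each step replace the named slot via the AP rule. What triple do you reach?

start (3,-2,-4) = (f(1,0),f(0,1),f(1,1))
replace slot 3: 2·(3+(-2)) − (-4) = 6 → (3,-2,6)
replace slot 1: 2·((-2)+6) − 3 = 5 → (5,-2,6)
replace slot 3: 2·(5+(-2)) − 6 = 0 → (5,-2,0)
replace slot 1: 2·((-2)+0) − 5 = -9 → (-9,-2,0)

-9,-2,0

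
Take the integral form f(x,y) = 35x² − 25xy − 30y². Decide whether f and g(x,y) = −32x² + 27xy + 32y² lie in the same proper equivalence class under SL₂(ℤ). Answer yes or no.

D₁ = 4825, D₂ = 4825
river cycle of f (length 30): (-30, 25, 35), (35, 45, -20), (-20, 35, 45), (45, 55, -10), (-10, 65, 15), (15, 55, -30), (-30, 65, 5), (5, 65, -30), (-30, 55, 15), (15, 65, -10), … (20 more)
river cycle of g (length 26): (32, 37, -27), (-27, 17, 42), (42, 67, -2), (-2, 69, 8), (8, 59, -42), (-42, 25, 25), (25, 25, -42), (-42, 59, 8), (8, 69, -2), (-2, 67, 42), … (16 more)
cycles differ ⇒ inequivalent

no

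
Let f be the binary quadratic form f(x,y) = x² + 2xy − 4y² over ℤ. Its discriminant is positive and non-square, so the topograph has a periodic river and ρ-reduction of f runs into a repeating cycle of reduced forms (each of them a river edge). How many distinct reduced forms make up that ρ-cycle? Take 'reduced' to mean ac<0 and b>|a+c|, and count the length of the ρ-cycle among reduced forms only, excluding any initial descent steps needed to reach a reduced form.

D = 20, ⌊√D⌋ = 4
descent: ρ → (-4,-2,1)
descent: ρ → (1,4,-1)  [lands on river]
river: ρ → (-1,4,1)
ρ-cycle length = 2 (tail of 2 descent steps not counted)

2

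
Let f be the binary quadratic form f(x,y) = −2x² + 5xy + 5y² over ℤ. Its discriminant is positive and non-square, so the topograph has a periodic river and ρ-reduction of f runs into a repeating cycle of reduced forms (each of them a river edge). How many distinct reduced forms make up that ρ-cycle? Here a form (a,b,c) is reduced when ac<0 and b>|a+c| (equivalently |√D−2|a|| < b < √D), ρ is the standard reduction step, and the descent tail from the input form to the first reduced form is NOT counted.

D = 65, ⌊√D⌋ = 8
river: ρ → (5,5,-2)
river: ρ → (-2,7,2)
river: ρ → (2,5,-5)
river: ρ → (-5,5,2)
river: ρ → (2,7,-2)
river: ρ → (-2,5,5)
ρ-cycle length = 6 (tail of 0 descent steps not counted)

6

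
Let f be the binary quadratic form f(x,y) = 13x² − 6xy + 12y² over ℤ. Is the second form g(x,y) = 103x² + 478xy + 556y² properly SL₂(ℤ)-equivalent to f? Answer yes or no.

D₁ = -588, D₂ = -588
f: flip: (13,-6,12)→(12,6,13)
f: reduced (well bottom): (12,6,13) with a≤c, −a<b≤a
g: translate: b→66 (≡478 mod 206), so (103,478,556)→(103,66,12)
g: flip: (103,66,12)→(12,-66,103)
g: translate: b→6 (≡-66 mod 24), so (12,-66,103)→(12,6,13)
g: reduced (well bottom): (12,6,13) with a≤c, −a<b≤a
reduced forms (12, 6, 13) vs (12, 6, 13) ⇒ equivalent

yes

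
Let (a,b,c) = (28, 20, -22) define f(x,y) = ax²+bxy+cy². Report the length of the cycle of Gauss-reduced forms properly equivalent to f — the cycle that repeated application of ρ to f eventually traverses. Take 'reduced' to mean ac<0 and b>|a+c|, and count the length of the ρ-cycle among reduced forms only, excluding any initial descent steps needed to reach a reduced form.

D = 2864, ⌊√D⌋ = 53
river: ρ → (-22,24,26)
river: ρ → (26,28,-20)
river: ρ → (-20,52,2)
river: ρ → (2,52,-20)
river: ρ → (-20,28,26)
river: ρ → (26,24,-22)
river: ρ → (-22,20,28)
river: ρ → (28,36,-14)
river: ρ → (-14,48,10)
river: ρ → (10,52,-4)
river: ρ → (-4,52,10)
river: ρ → (10,48,-14)
river: ρ → (-14,36,28)
river: ρ → (28,20,-22)
ρ-cycle length = 14 (tail of 0 descent steps not counted)

14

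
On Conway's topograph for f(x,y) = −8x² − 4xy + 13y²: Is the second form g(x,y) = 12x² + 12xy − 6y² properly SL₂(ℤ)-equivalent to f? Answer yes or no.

D₁ = 432, D₂ = 432
river cycle of f (length 8): (-8, 12, 9), (9, 6, -11), (-11, 16, 4), (4, 16, -11), (-11, 6, 9), (9, 12, -8), (-8, 20, 1), (1, 20, -8)
river cycle of g (length 2): (-6, 12, 12), (12, 12, -6)
cycles differ ⇒ inequivalent

no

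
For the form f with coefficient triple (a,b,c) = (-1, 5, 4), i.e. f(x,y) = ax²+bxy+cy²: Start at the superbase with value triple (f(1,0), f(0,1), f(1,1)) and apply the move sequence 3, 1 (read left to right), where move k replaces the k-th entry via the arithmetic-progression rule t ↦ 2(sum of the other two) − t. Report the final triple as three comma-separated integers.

start (-1,4,8) = (f(1,0),f(0,1),f(1,1))
replace slot 3: 2·((-1)+4) − 8 = -2 → (-1,4,-2)
replace slot 1: 2·(4+(-2)) − (-1) = 5 → (5,4,-2)

5,4,-2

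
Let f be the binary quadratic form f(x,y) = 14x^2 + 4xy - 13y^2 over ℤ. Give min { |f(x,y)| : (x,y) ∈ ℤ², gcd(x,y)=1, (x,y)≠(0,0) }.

river: ρ → (-13,22,5)
river: ρ → (5,18,-21)
river: ρ → (-21,24,2)
river: ρ → (2,24,-21)
river: ρ → (-21,18,5)
river: ρ → (5,22,-13)
river: ρ → (-13,4,14)
river: ρ → (14,24,-3)
river: ρ → (-3,24,14)
river: ρ → (14,4,-13)
closes: descent 0, river 10
min |a| on river = 2

2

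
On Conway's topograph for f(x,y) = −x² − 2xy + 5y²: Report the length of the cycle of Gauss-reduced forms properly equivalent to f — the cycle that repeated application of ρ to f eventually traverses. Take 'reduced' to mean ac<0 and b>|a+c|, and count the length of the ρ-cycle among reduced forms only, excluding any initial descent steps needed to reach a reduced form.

D = 24, ⌊√D⌋ = 4
descent: ρ → (5,2,-1)
descent: ρ → (-1,4,2)  [lands on river]
river: ρ → (2,4,-1)
ρ-cycle length = 2 (tail of 2 descent steps not counted)

2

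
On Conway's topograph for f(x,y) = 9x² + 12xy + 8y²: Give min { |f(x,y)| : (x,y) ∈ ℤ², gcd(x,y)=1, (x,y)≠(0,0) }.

translate: b→-6 (≡12 mod 18), so (9,12,8)→(9,-6,5)
flip: (9,-6,5)→(5,6,9)
translate: b→-4 (≡6 mod 10), so (5,6,9)→(5,-4,8)
reduced (well bottom): (5,-4,8) with a≤c, −a<b≤a
well minimum = a = 5

5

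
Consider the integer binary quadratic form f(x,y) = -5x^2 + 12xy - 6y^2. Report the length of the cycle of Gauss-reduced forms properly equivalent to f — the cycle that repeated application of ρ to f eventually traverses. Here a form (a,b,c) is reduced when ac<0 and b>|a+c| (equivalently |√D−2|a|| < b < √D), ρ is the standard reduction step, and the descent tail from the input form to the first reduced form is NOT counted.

D = 24, ⌊√D⌋ = 4
descent: ρ → (-6,0,1)
descent: ρ → (1,4,-2)  [lands on river]
river: ρ → (-2,4,1)
ρ-cycle length = 2 (tail of 2 descent steps not counted)

2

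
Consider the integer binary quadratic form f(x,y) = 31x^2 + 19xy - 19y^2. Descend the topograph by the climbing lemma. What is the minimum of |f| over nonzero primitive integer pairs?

river: ρ → (-19,19,31)
river: ρ → (31,43,-7)
river: ρ → (-7,41,37)
river: ρ → (37,33,-11)
river: ρ → (-11,33,37)
river: ρ → (37,41,-7)
river: ρ → (-7,43,31)
river: ρ → (31,19,-19)
closes: descent 0, river 8
min |a| on river = 7

7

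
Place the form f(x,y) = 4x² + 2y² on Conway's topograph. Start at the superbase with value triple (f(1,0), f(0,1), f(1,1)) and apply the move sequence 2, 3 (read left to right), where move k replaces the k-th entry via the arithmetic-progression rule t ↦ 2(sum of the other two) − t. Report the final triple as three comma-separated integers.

start (4,2,6) = (f(1,0),f(0,1),f(1,1))
replace slot 2: 2·(4+6) − 2 = 18 → (4,18,6)
replace slot 3: 2·(4+18) − 6 = 38 → (4,18,38)

4,18,38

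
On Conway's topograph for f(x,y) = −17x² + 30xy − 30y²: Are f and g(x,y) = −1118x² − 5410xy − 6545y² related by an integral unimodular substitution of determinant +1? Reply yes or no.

D₁ = -1140, D₂ = -1140
f is negative-definite; reduce −f:
−f: translate: b→4 (≡-30 mod 34), so (17,-30,30)→(17,4,17)
−f: reduced (well bottom): (17,4,17) with a≤c, −a<b≤a
flip sign back: reduced form of f is (-17,-4,-17)
g is negative-definite; reduce −g:
−g: translate: b→938 (≡5410 mod 2236), so (1118,5410,6545)→(1118,938,197)
−g: flip: (1118,938,197)→(197,-938,1118)
−g: translate: b→-150 (≡-938 mod 394), so (197,-938,1118)→(197,-150,30)
−g: flip: (197,-150,30)→(30,150,197)
−g: translate: b→30 (≡150 mod 60), so (30,150,197)→(30,30,17)
−g: flip: (30,30,17)→(17,-30,30)
−g: translate: b→4 (≡-30 mod 34), so (17,-30,30)→(17,4,17)
−g: reduced (well bottom): (17,4,17) with a≤c, −a<b≤a
flip sign back: reduced form of g is (-17,-4,-17)
reduced forms (-17, -4, -17) vs (-17, -4, -17) ⇒ equivalent

yes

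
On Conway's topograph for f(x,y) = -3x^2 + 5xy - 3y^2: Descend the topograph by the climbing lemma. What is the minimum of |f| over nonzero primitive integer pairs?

translate: b→1 (≡-5 mod 6), so (3,-5,3)→(3,1,1)
flip: (3,1,1)→(1,-1,3)
translate: b→1 (≡-1 mod 2), so (1,-1,3)→(1,1,3)
reduced (well bottom): (1,1,3) with a≤c, −a<b≤a
well minimum |f| = |-1| = 1 (negative-definite)

1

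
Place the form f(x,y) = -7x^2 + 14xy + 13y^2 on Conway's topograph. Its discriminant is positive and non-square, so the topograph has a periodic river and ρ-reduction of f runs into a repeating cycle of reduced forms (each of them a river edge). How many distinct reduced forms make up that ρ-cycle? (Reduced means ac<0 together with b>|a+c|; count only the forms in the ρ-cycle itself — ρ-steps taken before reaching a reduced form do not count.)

D = 560, ⌊√D⌋ = 23
river: ρ → (13,12,-8)
river: ρ → (-8,20,5)
river: ρ → (5,20,-8)
river: ρ → (-8,12,13)
river: ρ → (13,14,-7)
river: ρ → (-7,14,13)
ρ-cycle length = 6 (tail of 0 descent steps not counted)

6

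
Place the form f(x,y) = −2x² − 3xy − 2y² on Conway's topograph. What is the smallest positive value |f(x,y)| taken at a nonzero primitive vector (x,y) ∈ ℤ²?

translate: b→-1 (≡3 mod 4), so (2,3,2)→(2,-1,1)
flip: (2,-1,1)→(1,1,2)
reduced (well bottom): (1,1,2) with a≤c, −a<b≤a
well minimum |f| = |-1| = 1 (negative-definite)

1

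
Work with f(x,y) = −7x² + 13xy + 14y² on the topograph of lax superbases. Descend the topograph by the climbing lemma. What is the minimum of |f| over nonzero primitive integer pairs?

river: ρ → (14,15,-6)
river: ρ → (-6,21,5)
river: ρ → (5,19,-10)
river: ρ → (-10,21,3)
river: ρ → (3,21,-10)
river: ρ → (-10,19,5)
river: ρ → (5,21,-6)
river: ρ → (-6,15,14)
river: ρ → (14,13,-7)
river: ρ → (-7,15,12)
river: ρ → (12,9,-10)
river: ρ → (-10,11,11)
river: ρ → (11,11,-10)
river: ρ → (-10,9,12)
river: ρ → (12,15,-7)
river: ρ → (-7,13,14)
closes: descent 0, river 16
min |a| on river = 3

3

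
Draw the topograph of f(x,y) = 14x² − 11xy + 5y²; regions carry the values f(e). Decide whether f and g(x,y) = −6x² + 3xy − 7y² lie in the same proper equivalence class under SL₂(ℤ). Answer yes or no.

D₁ = -159, D₂ = -159
f: flip: (14,-11,5)→(5,11,14)
f: translate: b→1 (≡11 mod 10), so (5,11,14)→(5,1,8)
f: reduced (well bottom): (5,1,8) with a≤c, −a<b≤a
g is negative-definite; reduce −g:
−g: reduced (well bottom): (6,-3,7) with a≤c, −a<b≤a
flip sign back: reduced form of g is (-6,3,-7)
reduced forms (5, 1, 8) vs (-6, 3, -7) ⇒ inequivalent

no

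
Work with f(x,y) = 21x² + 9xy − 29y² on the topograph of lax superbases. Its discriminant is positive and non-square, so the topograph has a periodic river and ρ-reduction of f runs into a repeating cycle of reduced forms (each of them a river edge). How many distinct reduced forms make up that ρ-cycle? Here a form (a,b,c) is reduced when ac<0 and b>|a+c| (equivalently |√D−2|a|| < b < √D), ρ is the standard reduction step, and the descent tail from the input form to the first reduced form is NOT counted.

D = 2517, ⌊√D⌋ = 50
river: ρ → (-29,49,1)
river: ρ → (1,49,-29)
river: ρ → (-29,9,21)
river: ρ → (21,33,-17)
river: ρ → (-17,35,19)
river: ρ → (19,41,-11)
river: ρ → (-11,47,7)
river: ρ → (7,37,-41)
river: ρ → (-41,45,3)
river: ρ → (3,45,-41)
river: ρ → (-41,37,7)
river: ρ → (7,47,-11)
river: ρ → (-11,41,19)
river: ρ → (19,35,-17)
river: ρ → (-17,33,21)
river: ρ → (21,9,-29)
ρ-cycle length = 16 (tail of 0 descent steps not counted)

16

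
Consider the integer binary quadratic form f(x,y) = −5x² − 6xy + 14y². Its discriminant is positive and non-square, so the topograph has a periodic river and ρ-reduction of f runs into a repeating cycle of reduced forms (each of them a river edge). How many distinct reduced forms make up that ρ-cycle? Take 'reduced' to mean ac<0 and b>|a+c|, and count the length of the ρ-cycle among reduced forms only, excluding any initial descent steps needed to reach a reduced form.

D = 316, ⌊√D⌋ = 17
descent: ρ → (14,6,-5)
descent: ρ → (-5,14,6)  [lands on river]
river: ρ → (6,10,-9)
river: ρ → (-9,8,7)
river: ρ → (7,6,-10)
river: ρ → (-10,14,3)
river: ρ → (3,16,-5)
ρ-cycle length = 6 (tail of 2 descent steps not counted)

6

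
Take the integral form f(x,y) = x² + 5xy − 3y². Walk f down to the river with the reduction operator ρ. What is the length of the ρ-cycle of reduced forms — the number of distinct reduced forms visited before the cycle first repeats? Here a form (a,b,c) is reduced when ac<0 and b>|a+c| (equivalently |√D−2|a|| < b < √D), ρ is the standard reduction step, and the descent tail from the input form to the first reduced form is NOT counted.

D = 37, ⌊√D⌋ = 6
river: ρ → (-3,1,3)
river: ρ → (3,5,-1)
river: ρ → (-1,5,3)
river: ρ → (3,1,-3)
river: ρ → (-3,5,1)
river: ρ → (1,5,-3)
ρ-cycle length = 6 (tail of 0 descent steps not counted)

6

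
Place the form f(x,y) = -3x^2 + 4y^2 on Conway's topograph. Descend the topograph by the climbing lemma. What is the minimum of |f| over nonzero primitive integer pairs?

descent: ρ → (4,0,-3)
descent: ρ → (-3,6,1)  [lands on river]
river: ρ → (1,6,-3)
closes: descent 2, river 2
min |a| on river = 1

1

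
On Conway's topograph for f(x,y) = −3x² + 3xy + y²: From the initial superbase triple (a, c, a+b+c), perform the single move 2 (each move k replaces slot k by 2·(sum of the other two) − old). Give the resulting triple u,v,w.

start (-3,1,1) = (f(1,0),f(0,1),f(1,1))
replace slot 2: 2·((-3)+1) − 1 = -5 → (-3,-5,1)

-3,-5,1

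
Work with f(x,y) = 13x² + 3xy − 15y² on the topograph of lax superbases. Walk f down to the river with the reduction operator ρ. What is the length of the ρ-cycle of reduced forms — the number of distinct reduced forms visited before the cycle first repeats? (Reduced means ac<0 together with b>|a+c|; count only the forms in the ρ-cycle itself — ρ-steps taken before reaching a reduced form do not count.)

D = 789, ⌊√D⌋ = 28
river: ρ → (-15,27,1)
river: ρ → (1,27,-15)
river: ρ → (-15,3,13)
river: ρ → (13,23,-5)
river: ρ → (-5,27,3)
river: ρ → (3,27,-5)
river: ρ → (-5,23,13)
river: ρ → (13,3,-15)
ρ-cycle length = 8 (tail of 0 descent steps not counted)

8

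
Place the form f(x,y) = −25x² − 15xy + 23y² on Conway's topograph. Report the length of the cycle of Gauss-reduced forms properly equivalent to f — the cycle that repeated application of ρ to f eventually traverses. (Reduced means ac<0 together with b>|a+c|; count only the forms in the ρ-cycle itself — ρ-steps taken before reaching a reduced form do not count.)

D = 2525, ⌊√D⌋ = 50
descent: ρ → (23,15,-25)  [lands on river]
river: ρ → (-25,35,13)
river: ρ → (13,43,-13)
river: ρ → (-13,35,25)
river: ρ → (25,15,-23)
river: ρ → (-23,31,17)
river: ρ → (17,37,-17)
river: ρ → (-17,31,23)
ρ-cycle length = 8 (tail of 1 descent step not counted)

8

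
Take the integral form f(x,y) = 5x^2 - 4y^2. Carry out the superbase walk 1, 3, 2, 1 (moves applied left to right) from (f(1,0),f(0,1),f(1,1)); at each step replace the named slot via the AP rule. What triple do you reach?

start (5,-4,1) = (f(1,0),f(0,1),f(1,1))
replace slot 1: 2·((-4)+1) − 5 = -11 → (-11,-4,1)
replace slot 3: 2·((-11)+(-4)) − 1 = -31 → (-11,-4,-31)
replace slot 2: 2·((-11)+(-31)) − (-4) = -80 → (-11,-80,-31)
replace slot 1: 2·((-80)+(-31)) − (-11) = -211 → (-211,-80,-31)

-211,-80,-31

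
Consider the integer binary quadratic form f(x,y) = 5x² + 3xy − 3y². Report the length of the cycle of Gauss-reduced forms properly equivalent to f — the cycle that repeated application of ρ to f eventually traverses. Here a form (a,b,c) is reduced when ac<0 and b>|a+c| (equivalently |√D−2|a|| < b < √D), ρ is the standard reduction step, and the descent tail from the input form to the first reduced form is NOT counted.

D = 69, ⌊√D⌋ = 8
river: ρ → (-3,3,5)
river: ρ → (5,7,-1)
river: ρ → (-1,7,5)
river: ρ → (5,3,-3)
ρ-cycle length = 4 (tail of 0 descent steps not counted)

4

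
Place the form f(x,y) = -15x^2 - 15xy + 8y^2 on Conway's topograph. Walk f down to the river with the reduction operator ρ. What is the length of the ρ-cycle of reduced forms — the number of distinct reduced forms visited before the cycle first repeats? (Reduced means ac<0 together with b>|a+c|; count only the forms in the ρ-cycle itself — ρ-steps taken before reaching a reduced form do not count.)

D = 705, ⌊√D⌋ = 26
descent: ρ → (8,15,-15)  [lands on river]
river: ρ → (-15,15,8)
river: ρ → (8,17,-13)
river: ρ → (-13,9,12)
river: ρ → (12,15,-10)
river: ρ → (-10,25,2)
river: ρ → (2,23,-22)
river: ρ → (-22,21,3)
river: ρ → (3,21,-22)
river: ρ → (-22,23,2)
river: ρ → (2,25,-10)
river: ρ → (-10,15,12)
river: ρ → (12,9,-13)
river: ρ → (-13,17,8)
ρ-cycle length = 14 (tail of 1 descent step not counted)

14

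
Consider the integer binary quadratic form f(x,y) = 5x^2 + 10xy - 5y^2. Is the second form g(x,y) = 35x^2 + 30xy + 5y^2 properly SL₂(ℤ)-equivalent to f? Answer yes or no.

D₁ = 200, D₂ = 200
river cycle of f (length 2): (-5, 10, 5), (5, 10, -5)
river cycle of g (length 2): (5, 10, -5), (-5, 10, 5)
cycles coincide ⇒ equivalent

yes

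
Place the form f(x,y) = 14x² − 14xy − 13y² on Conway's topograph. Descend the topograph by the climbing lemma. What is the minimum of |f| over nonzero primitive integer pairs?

descent: ρ → (-13,14,14)  [lands on river]
river: ρ → (14,14,-13)
river: ρ → (-13,12,15)
river: ρ → (15,18,-10)
river: ρ → (-10,22,11)
river: ρ → (11,22,-10)
river: ρ → (-10,18,15)
river: ρ → (15,12,-13)
closes: descent 1, river 8
min |a| on river = 10

10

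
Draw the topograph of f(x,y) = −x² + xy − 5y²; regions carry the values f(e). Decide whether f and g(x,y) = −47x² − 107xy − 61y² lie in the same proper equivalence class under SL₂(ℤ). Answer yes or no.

D₁ = -19, D₂ = -19
f is negative-definite; reduce −f:
−f: translate: b→1 (≡-1 mod 2), so (1,-1,5)→(1,1,5)
−f: reduced (well bottom): (1,1,5) with a≤c, −a<b≤a
flip sign back: reduced form of f is (-1,-1,-5)
g is negative-definite; reduce −g:
−g: translate: b→13 (≡107 mod 94), so (47,107,61)→(47,13,1)
−g: flip: (47,13,1)→(1,-13,47)
−g: translate: b→1 (≡-13 mod 2), so (1,-13,47)→(1,1,5)
−g: reduced (well bottom): (1,1,5) with a≤c, −a<b≤a
flip sign back: reduced form of g is (-1,-1,-5)
reduced forms (-1, -1, -5) vs (-1, -1, -5) ⇒ equivalent

yes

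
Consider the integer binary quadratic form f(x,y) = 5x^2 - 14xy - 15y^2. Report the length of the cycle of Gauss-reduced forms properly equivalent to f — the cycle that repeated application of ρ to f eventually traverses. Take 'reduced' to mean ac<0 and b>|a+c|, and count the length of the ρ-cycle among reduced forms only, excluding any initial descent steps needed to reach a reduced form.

D = 496, ⌊√D⌋ = 22
descent: ρ → (-15,14,5)  [lands on river]
river: ρ → (5,16,-12)
river: ρ → (-12,8,9)
river: ρ → (9,10,-11)
river: ρ → (-11,12,8)
river: ρ → (8,20,-3)
river: ρ → (-3,22,1)
river: ρ → (1,22,-3)
river: ρ → (-3,20,8)
river: ρ → (8,12,-11)
river: ρ → (-11,10,9)
river: ρ → (9,8,-12)
river: ρ → (-12,16,5)
river: ρ → (5,14,-15)
river: ρ → (-15,16,4)
river: ρ → (4,16,-15)
ρ-cycle length = 16 (tail of 1 descent step not counted)

16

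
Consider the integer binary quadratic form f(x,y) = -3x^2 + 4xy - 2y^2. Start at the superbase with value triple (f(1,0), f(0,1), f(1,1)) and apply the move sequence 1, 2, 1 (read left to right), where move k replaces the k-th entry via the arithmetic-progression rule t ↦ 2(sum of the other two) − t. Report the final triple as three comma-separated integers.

start (-3,-2,-1) = (f(1,0),f(0,1),f(1,1))
replace slot 1: 2·((-2)+(-1)) − (-3) = -3 → (-3,-2,-1)
replace slot 2: 2·((-3)+(-1)) − (-2) = -6 → (-3,-6,-1)
replace slot 1: 2·((-6)+(-1)) − (-3) = -11 → (-11,-6,-1)

-11,-6,-1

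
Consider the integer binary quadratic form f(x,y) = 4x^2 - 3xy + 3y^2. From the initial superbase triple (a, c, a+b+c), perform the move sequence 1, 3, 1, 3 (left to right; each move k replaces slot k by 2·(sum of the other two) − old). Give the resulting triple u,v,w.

start (4,3,4) = (f(1,0),f(0,1),f(1,1))
replace slot 1: 2·(3+4) − 4 = 10 → (10,3,4)
replace slot 3: 2·(10+3) − 4 = 22 → (10,3,22)
replace slot 1: 2·(3+22) − 10 = 40 → (40,3,22)
replace slot 3: 2·(40+3) − 22 = 64 → (40,3,64)

40,3,64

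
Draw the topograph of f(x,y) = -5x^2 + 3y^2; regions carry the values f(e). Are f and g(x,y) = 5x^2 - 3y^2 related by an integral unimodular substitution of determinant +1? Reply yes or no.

D₁ = 60, D₂ = 60
river cycle of f (length 2): (3, 6, -2), (-2, 6, 3)
river cycle of g (length 2): (-3, 6, 2), (2, 6, -3)
cycles differ ⇒ inequivalent

no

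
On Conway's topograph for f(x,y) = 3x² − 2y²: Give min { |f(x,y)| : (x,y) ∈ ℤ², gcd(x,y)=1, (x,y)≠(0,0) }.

descent: ρ → (-2,4,1)  [lands on river]
river: ρ → (1,4,-2)
closes: descent 1, river 2
min |a| on river = 1

1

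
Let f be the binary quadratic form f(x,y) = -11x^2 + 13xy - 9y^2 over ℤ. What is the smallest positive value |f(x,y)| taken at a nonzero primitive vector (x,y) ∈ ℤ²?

translate: b→9 (≡-13 mod 22), so (11,-13,9)→(11,9,7)
flip: (11,9,7)→(7,-9,11)
translate: b→5 (≡-9 mod 14), so (7,-9,11)→(7,5,9)
reduced (well bottom): (7,5,9) with a≤c, −a<b≤a
well minimum |f| = |-7| = 7 (negative-definite)

7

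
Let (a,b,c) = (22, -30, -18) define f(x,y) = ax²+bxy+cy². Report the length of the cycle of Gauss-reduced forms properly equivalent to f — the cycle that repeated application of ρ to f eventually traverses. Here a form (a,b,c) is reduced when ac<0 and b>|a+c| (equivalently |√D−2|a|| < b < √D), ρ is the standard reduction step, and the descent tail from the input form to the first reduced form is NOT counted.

D = 2484, ⌊√D⌋ = 49
descent: ρ → (-18,30,22)  [lands on river]
river: ρ → (22,14,-26)
river: ρ → (-26,38,10)
river: ρ → (10,42,-18)
ρ-cycle length = 4 (tail of 1 descent step not counted)

4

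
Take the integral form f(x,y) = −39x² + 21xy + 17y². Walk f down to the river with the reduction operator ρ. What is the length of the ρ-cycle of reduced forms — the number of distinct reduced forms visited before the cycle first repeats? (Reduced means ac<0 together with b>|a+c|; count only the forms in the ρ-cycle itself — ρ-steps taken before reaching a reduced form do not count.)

D = 3093, ⌊√D⌋ = 55
descent: ρ → (17,47,-13)  [lands on river]
river: ρ → (-13,31,41)
river: ρ → (41,51,-3)
river: ρ → (-3,51,41)
river: ρ → (41,31,-13)
river: ρ → (-13,47,17)
river: ρ → (17,55,-1)
river: ρ → (-1,55,17)
ρ-cycle length = 8 (tail of 1 descent step not counted)

8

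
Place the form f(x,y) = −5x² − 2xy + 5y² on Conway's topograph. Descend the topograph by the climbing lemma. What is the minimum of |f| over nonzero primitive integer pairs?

descent: ρ → (5,2,-5)  [lands on river]
river: ρ → (-5,8,2)
river: ρ → (2,8,-5)
river: ρ → (-5,2,5)
river: ρ → (5,8,-2)
river: ρ → (-2,8,5)
closes: descent 1, river 6
min |a| on river = 2

2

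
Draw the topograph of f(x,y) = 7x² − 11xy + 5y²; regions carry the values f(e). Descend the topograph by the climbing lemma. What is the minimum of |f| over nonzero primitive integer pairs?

translate: b→3 (≡-11 mod 14), so (7,-11,5)→(7,3,1)
flip: (7,3,1)→(1,-3,7)
translate: b→1 (≡-3 mod 2), so (1,-3,7)→(1,1,5)
reduced (well bottom): (1,1,5) with a≤c, −a<b≤a
well minimum = a = 1

1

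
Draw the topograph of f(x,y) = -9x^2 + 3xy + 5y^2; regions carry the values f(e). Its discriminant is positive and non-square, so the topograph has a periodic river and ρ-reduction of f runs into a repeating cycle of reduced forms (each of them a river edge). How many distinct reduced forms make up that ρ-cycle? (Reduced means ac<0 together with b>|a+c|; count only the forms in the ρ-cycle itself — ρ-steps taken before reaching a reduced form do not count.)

D = 189, ⌊√D⌋ = 13
descent: ρ → (5,7,-7)  [lands on river]
river: ρ → (-7,7,5)
river: ρ → (5,13,-1)
river: ρ → (-1,13,5)
ρ-cycle length = 4 (tail of 1 descent step not counted)

4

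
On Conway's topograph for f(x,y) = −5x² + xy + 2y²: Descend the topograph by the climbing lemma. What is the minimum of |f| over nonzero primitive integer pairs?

descent: ρ → (2,3,-4)  [lands on river]
river: ρ → (-4,5,1)
river: ρ → (1,5,-4)
river: ρ → (-4,3,2)
river: ρ → (2,5,-2)
river: ρ → (-2,3,4)
river: ρ → (4,5,-1)
river: ρ → (-1,5,4)
river: ρ → (4,3,-2)
river: ρ → (-2,5,2)
closes: descent 1, river 10
min |a| on river = 1

1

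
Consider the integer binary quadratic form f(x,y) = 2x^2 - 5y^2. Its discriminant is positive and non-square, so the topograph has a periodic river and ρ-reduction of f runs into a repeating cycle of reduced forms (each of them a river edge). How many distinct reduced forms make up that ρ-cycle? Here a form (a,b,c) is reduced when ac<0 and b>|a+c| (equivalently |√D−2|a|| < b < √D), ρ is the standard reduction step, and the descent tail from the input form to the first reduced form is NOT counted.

D = 40, ⌊√D⌋ = 6
descent: ρ → (-5,0,2)
descent: ρ → (2,4,-3)  [lands on river]
river: ρ → (-3,2,3)
river: ρ → (3,4,-2)
river: ρ → (-2,4,3)
river: ρ → (3,2,-3)
river: ρ → (-3,4,2)
ρ-cycle length = 6 (tail of 2 descent steps not counted)

6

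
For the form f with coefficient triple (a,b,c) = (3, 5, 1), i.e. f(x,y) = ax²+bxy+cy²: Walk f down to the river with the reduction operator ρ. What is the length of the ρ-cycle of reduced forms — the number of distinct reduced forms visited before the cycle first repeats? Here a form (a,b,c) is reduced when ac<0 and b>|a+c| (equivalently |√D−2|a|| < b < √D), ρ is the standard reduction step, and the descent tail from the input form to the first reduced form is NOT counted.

D = 13, ⌊√D⌋ = 3
descent: ρ → (1,3,-1)  [lands on river]
river: ρ → (-1,3,1)
ρ-cycle length = 2 (tail of 1 descent step not counted)

2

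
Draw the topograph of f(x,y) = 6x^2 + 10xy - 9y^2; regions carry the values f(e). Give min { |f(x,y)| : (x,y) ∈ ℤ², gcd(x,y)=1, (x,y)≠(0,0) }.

river: ρ → (-9,8,7)
river: ρ → (7,6,-10)
river: ρ → (-10,14,3)
river: ρ → (3,16,-5)
river: ρ → (-5,14,6)
river: ρ → (6,10,-9)
closes: descent 0, river 6
min |a| on river = 3

3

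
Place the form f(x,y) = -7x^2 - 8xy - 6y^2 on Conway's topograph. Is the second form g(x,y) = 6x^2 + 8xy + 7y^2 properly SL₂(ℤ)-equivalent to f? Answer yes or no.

D₁ = -104, D₂ = -104
f is negative-definite; reduce −f:
−f: translate: b→-6 (≡8 mod 14), so (7,8,6)→(7,-6,5)
−f: flip: (7,-6,5)→(5,6,7)
−f: translate: b→-4 (≡6 mod 10), so (5,6,7)→(5,-4,6)
−f: reduced (well bottom): (5,-4,6) with a≤c, −a<b≤a
flip sign back: reduced form of f is (-5,4,-6)
g: translate: b→-4 (≡8 mod 12), so (6,8,7)→(6,-4,5)
g: flip: (6,-4,5)→(5,4,6)
g: reduced (well bottom): (5,4,6) with a≤c, −a<b≤a
reduced forms (-5, 4, -6) vs (5, 4, 6) ⇒ inequivalent

no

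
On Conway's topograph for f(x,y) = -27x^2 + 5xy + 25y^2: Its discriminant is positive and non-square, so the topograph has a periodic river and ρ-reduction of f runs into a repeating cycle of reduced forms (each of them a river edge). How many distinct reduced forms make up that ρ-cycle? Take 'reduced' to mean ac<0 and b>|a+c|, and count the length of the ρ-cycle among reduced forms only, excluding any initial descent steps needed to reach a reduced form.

D = 2725, ⌊√D⌋ = 52
river: ρ → (25,45,-7)
river: ρ → (-7,39,43)
river: ρ → (43,47,-3)
river: ρ → (-3,49,27)
river: ρ → (27,5,-25)
river: ρ → (-25,45,7)
river: ρ → (7,39,-43)
river: ρ → (-43,47,3)
river: ρ → (3,49,-27)
river: ρ → (-27,5,25)
ρ-cycle length = 10 (tail of 0 descent steps not counted)

10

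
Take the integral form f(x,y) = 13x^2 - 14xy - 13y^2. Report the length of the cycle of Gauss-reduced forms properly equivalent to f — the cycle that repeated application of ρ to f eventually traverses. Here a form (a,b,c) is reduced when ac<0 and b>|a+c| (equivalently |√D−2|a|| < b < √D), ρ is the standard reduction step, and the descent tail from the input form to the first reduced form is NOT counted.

D = 872, ⌊√D⌋ = 29
descent: ρ → (-13,14,13)  [lands on river]
river: ρ → (13,12,-14)
river: ρ → (-14,16,11)
river: ρ → (11,28,-2)
river: ρ → (-2,28,11)
river: ρ → (11,16,-14)
river: ρ → (-14,12,13)
river: ρ → (13,14,-13)
river: ρ → (-13,12,14)
river: ρ → (14,16,-11)
river: ρ → (-11,28,2)
river: ρ → (2,28,-11)
river: ρ → (-11,16,14)
river: ρ → (14,12,-13)
ρ-cycle length = 14 (tail of 1 descent step not counted)

14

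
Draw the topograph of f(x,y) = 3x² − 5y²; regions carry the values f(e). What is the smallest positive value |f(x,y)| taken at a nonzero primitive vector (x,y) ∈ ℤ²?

descent: ρ → (-5,0,3)
descent: ρ → (3,6,-2)  [lands on river]
river: ρ → (-2,6,3)
closes: descent 2, river 2
min |a| on river = 2

2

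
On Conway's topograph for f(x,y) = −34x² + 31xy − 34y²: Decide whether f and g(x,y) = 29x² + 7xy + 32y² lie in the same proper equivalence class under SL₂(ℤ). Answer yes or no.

D₁ = -3663, D₂ = -3663
f is negative-definite; reduce −f:
−f: flip: (34,-31,34)→(34,31,34)
−f: reduced (well bottom): (34,31,34) with a≤c, −a<b≤a
flip sign back: reduced form of f is (-34,-31,-34)
g: reduced (well bottom): (29,7,32) with a≤c, −a<b≤a
reduced forms (-34, -31, -34) vs (29, 7, 32) ⇒ inequivalent

no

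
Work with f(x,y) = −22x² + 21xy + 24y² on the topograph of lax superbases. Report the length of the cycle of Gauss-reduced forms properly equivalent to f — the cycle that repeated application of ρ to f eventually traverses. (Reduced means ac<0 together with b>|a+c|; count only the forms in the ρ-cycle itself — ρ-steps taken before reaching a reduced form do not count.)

D = 2553, ⌊√D⌋ = 50
river: ρ → (24,27,-19)
river: ρ → (-19,49,2)
river: ρ → (2,47,-43)
river: ρ → (-43,39,6)
river: ρ → (6,45,-22)
river: ρ → (-22,43,8)
river: ρ → (8,37,-37)
river: ρ → (-37,37,8)
river: ρ → (8,43,-22)
river: ρ → (-22,45,6)
river: ρ → (6,39,-43)
river: ρ → (-43,47,2)
river: ρ → (2,49,-19)
river: ρ → (-19,27,24)
river: ρ → (24,21,-22)
river: ρ → (-22,23,23)
river: ρ → (23,23,-22)
river: ρ → (-22,21,24)
ρ-cycle length = 18 (tail of 0 descent steps not counted)

18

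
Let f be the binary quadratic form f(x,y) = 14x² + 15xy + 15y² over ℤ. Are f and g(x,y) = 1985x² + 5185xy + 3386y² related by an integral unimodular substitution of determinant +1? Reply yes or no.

D₁ = -615, D₂ = -615
f: translate: b→-13 (≡15 mod 28), so (14,15,15)→(14,-13,14)
f: flip: (14,-13,14)→(14,13,14)
f: reduced (well bottom): (14,13,14) with a≤c, −a<b≤a
g: translate: b→1215 (≡5185 mod 3970), so (1985,5185,3386)→(1985,1215,186)
g: flip: (1985,1215,186)→(186,-1215,1985)
g: translate: b→-99 (≡-1215 mod 372), so (186,-1215,1985)→(186,-99,14)
g: flip: (186,-99,14)→(14,99,186)
g: translate: b→-13 (≡99 mod 28), so (14,99,186)→(14,-13,14)
g: flip: (14,-13,14)→(14,13,14)
g: reduced (well bottom): (14,13,14) with a≤c, −a<b≤a
reduced forms (14, 13, 14) vs (14, 13, 14) ⇒ equivalent

yes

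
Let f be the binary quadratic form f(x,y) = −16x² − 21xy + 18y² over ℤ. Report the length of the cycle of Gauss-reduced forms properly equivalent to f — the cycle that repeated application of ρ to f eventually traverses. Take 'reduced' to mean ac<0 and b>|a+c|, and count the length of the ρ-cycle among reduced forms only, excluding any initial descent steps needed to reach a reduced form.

D = 1593, ⌊√D⌋ = 39
descent: ρ → (18,21,-16)  [lands on river]
river: ρ → (-16,11,23)
river: ρ → (23,35,-4)
river: ρ → (-4,37,14)
river: ρ → (14,19,-22)
river: ρ → (-22,25,11)
river: ρ → (11,19,-28)
river: ρ → (-28,37,2)
river: ρ → (2,39,-9)
river: ρ → (-9,33,14)
river: ρ → (14,23,-19)
river: ρ → (-19,15,18)
ρ-cycle length = 12 (tail of 1 descent step not counted)

12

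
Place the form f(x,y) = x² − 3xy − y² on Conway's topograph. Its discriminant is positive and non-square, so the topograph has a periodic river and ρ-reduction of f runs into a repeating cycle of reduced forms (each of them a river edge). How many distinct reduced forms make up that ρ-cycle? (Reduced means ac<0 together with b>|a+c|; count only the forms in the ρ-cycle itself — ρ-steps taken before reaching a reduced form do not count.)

D = 13, ⌊√D⌋ = 3
descent: ρ → (-1,3,1)  [lands on river]
river: ρ → (1,3,-1)
ρ-cycle length = 2 (tail of 1 descent step not counted)

2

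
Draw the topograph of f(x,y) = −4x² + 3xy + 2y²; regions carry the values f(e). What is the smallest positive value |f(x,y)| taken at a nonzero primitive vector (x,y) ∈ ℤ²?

river: ρ → (2,5,-2)
river: ρ → (-2,3,4)
river: ρ → (4,5,-1)
river: ρ → (-1,5,4)
river: ρ → (4,3,-2)
river: ρ → (-2,5,2)
river: ρ → (2,3,-4)
river: ρ → (-4,5,1)
river: ρ → (1,5,-4)
river: ρ → (-4,3,2)
closes: descent 0, river 10
min |a| on river = 1

1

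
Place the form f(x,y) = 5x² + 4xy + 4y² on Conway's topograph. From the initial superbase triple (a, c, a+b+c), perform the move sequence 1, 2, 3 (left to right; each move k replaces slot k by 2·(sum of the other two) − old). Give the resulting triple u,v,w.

start (5,4,13) = (f(1,0),f(0,1),f(1,1))
replace slot 1: 2·(4+13) − 5 = 29 → (29,4,13)
replace slot 2: 2·(29+13) − 4 = 80 → (29,80,13)
replace slot 3: 2·(29+80) − 13 = 205 → (29,80,205)

29,80,205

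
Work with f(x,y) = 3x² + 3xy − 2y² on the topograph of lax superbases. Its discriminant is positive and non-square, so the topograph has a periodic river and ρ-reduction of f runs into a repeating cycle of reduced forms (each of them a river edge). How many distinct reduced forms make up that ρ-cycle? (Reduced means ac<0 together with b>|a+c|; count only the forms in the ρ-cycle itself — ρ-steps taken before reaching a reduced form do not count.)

D = 33, ⌊√D⌋ = 5
river: ρ → (-2,5,1)
river: ρ → (1,5,-2)
river: ρ → (-2,3,3)
river: ρ → (3,3,-2)
ρ-cycle length = 4 (tail of 0 descent steps not counted)

4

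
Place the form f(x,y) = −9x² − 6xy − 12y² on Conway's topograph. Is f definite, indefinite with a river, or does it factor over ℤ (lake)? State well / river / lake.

D = b²−4ac = (-6)² − 4·(-9)·(-12) = -396
D < 0 ⇒ definite ⇒ every region one sign ⇒ single well

well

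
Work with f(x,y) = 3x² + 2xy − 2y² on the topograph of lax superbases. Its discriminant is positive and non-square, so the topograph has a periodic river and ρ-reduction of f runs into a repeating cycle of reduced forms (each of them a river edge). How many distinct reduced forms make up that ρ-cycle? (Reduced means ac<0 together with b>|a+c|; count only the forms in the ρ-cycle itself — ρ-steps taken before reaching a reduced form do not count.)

D = 28, ⌊√D⌋ = 5
river: ρ → (-2,2,3)
river: ρ → (3,4,-1)
river: ρ → (-1,4,3)
river: ρ → (3,2,-2)
ρ-cycle length = 4 (tail of 0 descent steps not counted)

4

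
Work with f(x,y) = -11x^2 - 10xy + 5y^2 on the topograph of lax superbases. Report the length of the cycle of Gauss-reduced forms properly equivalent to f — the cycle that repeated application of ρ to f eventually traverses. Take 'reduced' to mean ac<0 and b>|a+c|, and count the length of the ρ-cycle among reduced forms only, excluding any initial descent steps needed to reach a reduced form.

D = 320, ⌊√D⌋ = 17
descent: ρ → (5,10,-11)  [lands on river]
river: ρ → (-11,12,4)
river: ρ → (4,12,-11)
river: ρ → (-11,10,5)
ρ-cycle length = 4 (tail of 1 descent step not counted)

4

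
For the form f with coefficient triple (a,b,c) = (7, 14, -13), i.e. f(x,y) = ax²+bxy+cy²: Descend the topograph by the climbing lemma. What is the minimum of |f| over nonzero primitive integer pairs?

river: ρ → (-13,12,8)
river: ρ → (8,20,-5)
river: ρ → (-5,20,8)
river: ρ → (8,12,-13)
river: ρ → (-13,14,7)
river: ρ → (7,14,-13)
closes: descent 0, river 6
min |a| on river = 5

5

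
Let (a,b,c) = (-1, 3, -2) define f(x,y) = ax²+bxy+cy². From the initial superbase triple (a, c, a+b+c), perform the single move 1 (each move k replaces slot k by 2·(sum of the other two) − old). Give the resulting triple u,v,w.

start (-1,-2,0) = (f(1,0),f(0,1),f(1,1))
replace slot 1: 2·((-2)+0) − (-1) = -3 → (-3,-2,0)

-3,-2,0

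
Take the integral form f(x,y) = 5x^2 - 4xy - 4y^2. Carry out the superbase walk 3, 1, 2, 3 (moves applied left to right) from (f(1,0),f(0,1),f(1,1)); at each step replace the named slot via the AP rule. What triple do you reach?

start (5,-4,-3) = (f(1,0),f(0,1),f(1,1))
replace slot 3: 2·(5+(-4)) − (-3) = 5 → (5,-4,5)
replace slot 1: 2·((-4)+5) − 5 = -3 → (-3,-4,5)
replace slot 2: 2·((-3)+5) − (-4) = 8 → (-3,8,5)
replace slot 3: 2·((-3)+8) − 5 = 5 → (-3,8,5)

-3,8,5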